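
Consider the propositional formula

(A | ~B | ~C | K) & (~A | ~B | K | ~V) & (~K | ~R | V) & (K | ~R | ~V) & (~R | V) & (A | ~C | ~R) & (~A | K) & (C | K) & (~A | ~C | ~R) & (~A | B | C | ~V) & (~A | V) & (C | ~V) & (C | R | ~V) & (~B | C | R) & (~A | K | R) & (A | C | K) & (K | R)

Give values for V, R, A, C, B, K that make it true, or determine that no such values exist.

Set V = False.
  then (~R | V) forces R = False.
  then (~A | V) forces A = False.
  then (K | R) forces K = True.
Set C = False.
  then (~B | C | R) forces B = False.
All clauses satisfied.

V = False, R = False, A = False, C = False, B = False, K = True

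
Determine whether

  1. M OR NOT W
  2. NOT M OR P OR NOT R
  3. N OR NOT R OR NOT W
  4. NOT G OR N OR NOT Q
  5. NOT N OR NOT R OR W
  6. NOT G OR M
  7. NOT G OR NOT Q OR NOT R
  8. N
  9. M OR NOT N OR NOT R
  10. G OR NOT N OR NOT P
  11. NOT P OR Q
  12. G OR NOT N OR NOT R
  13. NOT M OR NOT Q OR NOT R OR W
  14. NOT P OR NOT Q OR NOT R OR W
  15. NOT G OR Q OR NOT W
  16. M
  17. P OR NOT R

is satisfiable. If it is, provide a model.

Unit clause (N) forces N = True.
Unit clause (M) forces M = True.
Set P = False.
  then (NOT M OR P OR NOT R) forces R = False.
Set G = True.
Set W = False.
Set Q = False.
All clauses satisfied.

P = False, G = True, N = True, R = False, W = False, M = True, Q = False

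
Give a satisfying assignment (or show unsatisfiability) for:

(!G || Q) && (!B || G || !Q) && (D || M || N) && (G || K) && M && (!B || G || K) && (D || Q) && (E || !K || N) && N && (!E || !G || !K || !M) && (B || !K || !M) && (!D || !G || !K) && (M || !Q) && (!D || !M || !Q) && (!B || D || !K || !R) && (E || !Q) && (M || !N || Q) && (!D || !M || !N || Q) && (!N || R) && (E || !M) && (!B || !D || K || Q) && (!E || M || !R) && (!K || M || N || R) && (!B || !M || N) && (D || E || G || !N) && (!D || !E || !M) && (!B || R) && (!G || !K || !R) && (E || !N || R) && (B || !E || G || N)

Unit clause (M) forces M = True.
Unit clause (N) forces N = True.
In (!N || R) only R is left, so R = True.
In (E || !M) only E is left, so E = True.
In (!D || !E || !M) only !D is left, so D = False.
In (D || Q) only Q is left, so Q = True.
Try G = False:
  (!B || G || !Q) forces B = False.
  (G || K) forces K = True.
  clause (B || !K || !M) is falsified — backtrack.
So G = True.
  then (!E || !G || !K || !M) forces K = False.
Set B = False.
All clauses satisfied.

N = True; R = True; E = True; Q = True; M = True; D = False; G = True; B = False; K = False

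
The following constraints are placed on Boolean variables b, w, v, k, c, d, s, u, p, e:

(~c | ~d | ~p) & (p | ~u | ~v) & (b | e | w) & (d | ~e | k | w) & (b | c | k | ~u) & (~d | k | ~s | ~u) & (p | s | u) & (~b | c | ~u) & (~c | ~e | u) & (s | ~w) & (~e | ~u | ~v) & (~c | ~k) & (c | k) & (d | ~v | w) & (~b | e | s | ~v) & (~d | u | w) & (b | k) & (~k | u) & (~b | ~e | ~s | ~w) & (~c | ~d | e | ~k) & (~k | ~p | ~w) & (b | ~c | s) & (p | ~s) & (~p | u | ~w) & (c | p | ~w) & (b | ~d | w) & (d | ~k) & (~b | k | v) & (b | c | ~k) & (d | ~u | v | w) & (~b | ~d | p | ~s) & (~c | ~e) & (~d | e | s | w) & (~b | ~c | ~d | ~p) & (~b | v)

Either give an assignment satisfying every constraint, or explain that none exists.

Try b = False:
  (b | k) forces k = True.
  (~c | ~k) forces c = False.
  clause (b | c | ~k) is falsified — backtrack.
So b = True.
  then (~b | v) forces v = True.
Try w = False:
  (d | ~v | w) forces d = True.
  (~d | u | w) forces u = True.
  (p | ~u | ~v) forces p = True.
  (~c | ~d | ~p) forces c = False.
  clause (~b | c | ~u) is falsified — backtrack.
So w = True.
  then (s | ~w) forces s = True.
  then (~b | ~e | ~s | ~w) forces e = False.
  then (p | ~s) forces p = True.
  then (~p | u | ~w) forces u = True.
  then (~b | c | ~u) forces c = True.
  then (~c | ~k) forces k = False.
  then (~b | ~c | ~d | ~p) forces d = False.
All clauses satisfied.

b = True, w = True, v = True, k = False, c = True, d = False, s = True, u = True, p = True, e = False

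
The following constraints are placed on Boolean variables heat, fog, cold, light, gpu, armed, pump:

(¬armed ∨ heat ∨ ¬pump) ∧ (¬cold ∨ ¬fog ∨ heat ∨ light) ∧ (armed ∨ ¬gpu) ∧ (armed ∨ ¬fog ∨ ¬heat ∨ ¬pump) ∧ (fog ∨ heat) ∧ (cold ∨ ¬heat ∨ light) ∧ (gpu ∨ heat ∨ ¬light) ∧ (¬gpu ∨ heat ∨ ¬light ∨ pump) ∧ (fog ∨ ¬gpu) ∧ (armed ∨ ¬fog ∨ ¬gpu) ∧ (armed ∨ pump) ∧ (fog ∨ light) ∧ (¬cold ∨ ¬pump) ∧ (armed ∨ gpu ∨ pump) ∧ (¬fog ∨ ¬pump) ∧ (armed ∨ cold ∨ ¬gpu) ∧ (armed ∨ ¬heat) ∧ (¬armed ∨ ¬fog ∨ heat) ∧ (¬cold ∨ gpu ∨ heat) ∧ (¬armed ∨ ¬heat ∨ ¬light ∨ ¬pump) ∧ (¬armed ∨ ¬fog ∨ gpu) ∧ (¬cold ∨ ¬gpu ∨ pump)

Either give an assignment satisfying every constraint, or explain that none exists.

heat: True, fog: True, cold: False, light: True, gpu: True, armed: True, pump: False

Set heat = True.
  then (armed ∨ ¬heat) forces armed = True.
Set fog = True.
  then (¬fog ∨ ¬pump) forces pump = False.
  then (¬armed ∨ ¬fog ∨ gpu) forces gpu = True.
  then (¬cold ∨ ¬gpu ∨ pump) forces cold = False.
  then (cold ∨ ¬heat ∨ light) forces light = True.
All clauses satisfied.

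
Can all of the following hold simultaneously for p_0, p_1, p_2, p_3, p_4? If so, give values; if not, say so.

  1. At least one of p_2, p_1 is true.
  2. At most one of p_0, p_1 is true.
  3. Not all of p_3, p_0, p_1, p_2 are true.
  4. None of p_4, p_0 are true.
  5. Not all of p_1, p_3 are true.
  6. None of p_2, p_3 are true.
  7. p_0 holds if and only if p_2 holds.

p_0: False, p_1: True, p_2: False, p_3: False, p_4: False

  (1) {p_2, p_1}: 1 true — at least one ✓
  (2) {p_0, p_1}: 1 true — at most one ✓
  (3) {p_3, p_0, p_1, p_2}: 1/4 true — not all ✓
  (4) {p_4, p_0}: 0 true — none ✓
  (5) {p_1, p_3}: 1/2 true — not all ✓
  (6) {p_2, p_3}: 0 true — none ✓
  (7) p_0=F, p_2=F — same ✓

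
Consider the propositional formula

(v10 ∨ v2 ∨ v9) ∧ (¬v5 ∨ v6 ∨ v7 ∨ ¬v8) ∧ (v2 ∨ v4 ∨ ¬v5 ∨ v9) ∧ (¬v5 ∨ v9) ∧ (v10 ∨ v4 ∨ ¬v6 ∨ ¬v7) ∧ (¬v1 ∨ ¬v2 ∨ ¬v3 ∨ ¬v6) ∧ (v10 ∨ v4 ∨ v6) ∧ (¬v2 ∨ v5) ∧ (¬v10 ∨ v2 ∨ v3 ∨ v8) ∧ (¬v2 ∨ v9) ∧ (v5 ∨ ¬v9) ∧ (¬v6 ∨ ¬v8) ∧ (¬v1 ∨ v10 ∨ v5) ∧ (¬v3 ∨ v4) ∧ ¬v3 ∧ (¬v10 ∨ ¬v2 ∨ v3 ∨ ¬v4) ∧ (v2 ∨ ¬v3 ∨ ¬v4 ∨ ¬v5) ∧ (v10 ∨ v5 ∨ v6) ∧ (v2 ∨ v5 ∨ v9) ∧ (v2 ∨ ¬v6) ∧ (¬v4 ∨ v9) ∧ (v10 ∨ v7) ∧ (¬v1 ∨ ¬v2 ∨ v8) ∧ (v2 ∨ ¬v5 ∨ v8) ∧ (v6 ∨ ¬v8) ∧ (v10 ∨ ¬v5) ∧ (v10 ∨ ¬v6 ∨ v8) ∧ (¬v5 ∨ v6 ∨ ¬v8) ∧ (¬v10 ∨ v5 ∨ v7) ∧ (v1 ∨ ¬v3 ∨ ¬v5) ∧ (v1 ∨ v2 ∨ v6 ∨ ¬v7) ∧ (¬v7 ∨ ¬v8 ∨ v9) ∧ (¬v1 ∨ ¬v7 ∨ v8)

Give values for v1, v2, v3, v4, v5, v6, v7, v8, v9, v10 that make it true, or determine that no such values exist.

v1: False, v2: True, v3: False, v4: False, v5: True, v6: False, v7: False, v8: False, v9: True, v10: True

Unit clause (¬v3) forces v3 = False.
Set v1 = False.
Set v2 = True.
  then (¬v2 ∨ v5) forces v5 = True.
  then (¬v2 ∨ v9) forces v9 = True.
  then (v10 ∨ ¬v5) forces v10 = True.
  then (¬v10 ∨ ¬v2 ∨ v3 ∨ ¬v4) forces v4 = False.
Set v6 = False.
  then (v6 ∨ ¬v8) forces v8 = False.
Set v7 = False.
All clauses satisfied.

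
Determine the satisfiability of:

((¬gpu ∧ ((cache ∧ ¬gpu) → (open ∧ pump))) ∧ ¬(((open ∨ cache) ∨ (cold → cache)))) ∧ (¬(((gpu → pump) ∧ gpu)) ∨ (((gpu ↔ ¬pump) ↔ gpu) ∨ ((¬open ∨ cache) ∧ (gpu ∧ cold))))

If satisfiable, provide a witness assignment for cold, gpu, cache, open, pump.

cold = True, gpu = False, cache = False, open = False, pump = False

  (¬gpu ∧ ((cache ∧ ¬gpu) → (open ∧ pump))) ∧ ¬(((open ∨ cache) ∨ (cold → cache))) = True
    ¬gpu ∧ ((cache ∧ ¬gpu) → (open ∧ pump)) = True
      ¬gpu = True
      (cache ∧ ¬gpu) → (open ∧ pump) = True
        cache ∧ ¬gpu = False
          ¬gpu = True
        open ∧ pump = False
    ¬(((open ∨ cache) ∨ (cold → cache))) = True
      (open ∨ cache) ∨ (cold → cache) = False
        open ∨ cache = False
        cold → cache = False
  ¬(((gpu → pump) ∧ gpu)) ∨ (((gpu ↔ ¬pump) ↔ gpu) ∨ ((¬open ∨ cache) ∧ (gpu ∧ cold))) = True
    ¬(((gpu → pump) ∧ gpu)) = True
      (gpu → pump) ∧ gpu = False
        gpu → pump = True
    ((gpu ↔ ¬pump) ↔ gpu) ∨ ((¬open ∨ cache) ∧ (gpu ∧ cold)) = True
      (gpu ↔ ¬pump) ↔ gpu = True
        gpu ↔ ¬pump = False
          ¬pump = True
      (¬open ∨ cache) ∧ (gpu ∧ cold) = False
        ¬open ∨ cache = True
          ¬open = True
        gpu ∧ cold = False
Both conjuncts True, so the formula holds.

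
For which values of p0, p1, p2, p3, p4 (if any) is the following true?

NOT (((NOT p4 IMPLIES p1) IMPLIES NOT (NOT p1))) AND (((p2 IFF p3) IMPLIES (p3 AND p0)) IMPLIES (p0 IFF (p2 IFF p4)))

p0=T, p1=F, p2=F, p3=F, p4=T

  NOT (((NOT p4 IMPLIES p1) IMPLIES NOT (NOT p1))) = True
    (NOT p4 IMPLIES p1) IMPLIES NOT (NOT p1) = False
      NOT p4 IMPLIES p1 = True
        NOT p4 = False
      NOT (NOT p1) = False
        NOT p1 = True
  ((p2 IFF p3) IMPLIES (p3 AND p0)) IMPLIES (p0 IFF (p2 IFF p4)) = True
    (p2 IFF p3) IMPLIES (p3 AND p0) = False
      p2 IFF p3 = True
      p3 AND p0 = False
    p0 IFF (p2 IFF p4) = False
      p2 IFF p4 = False
Both conjuncts True, so the formula holds.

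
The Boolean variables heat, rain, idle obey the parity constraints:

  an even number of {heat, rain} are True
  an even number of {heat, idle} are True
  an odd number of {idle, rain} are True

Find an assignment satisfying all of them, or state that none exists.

Unsatisfiable

Adding constraints 1, 2, 3 mod 2: every variable appears an even number of times on the left, so the left side is 0.
But the right sides sum to 1 (mod 2). 0 ≠ 1 — the system is inconsistent.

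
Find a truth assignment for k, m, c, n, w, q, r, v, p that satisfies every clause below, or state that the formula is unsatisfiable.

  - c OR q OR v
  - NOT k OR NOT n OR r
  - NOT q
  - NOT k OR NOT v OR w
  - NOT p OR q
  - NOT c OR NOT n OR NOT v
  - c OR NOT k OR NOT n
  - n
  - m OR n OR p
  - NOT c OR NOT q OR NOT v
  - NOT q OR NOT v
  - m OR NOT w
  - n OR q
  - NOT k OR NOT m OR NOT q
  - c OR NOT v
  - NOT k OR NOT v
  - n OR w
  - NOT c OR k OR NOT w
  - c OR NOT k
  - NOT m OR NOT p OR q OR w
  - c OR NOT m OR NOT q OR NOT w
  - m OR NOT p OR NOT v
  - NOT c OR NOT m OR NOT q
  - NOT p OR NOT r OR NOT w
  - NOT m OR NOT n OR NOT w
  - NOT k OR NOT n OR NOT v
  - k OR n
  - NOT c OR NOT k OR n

Unit clause (NOT q) forces q = False.
In (NOT p OR q) only NOT p is left, so p = False.
Unit clause (n) forces n = True.
Set k = False.
Set m = True.
  then (NOT m OR NOT n OR NOT w) forces w = False.
Set c = True.
  then (NOT c OR NOT n OR NOT v) forces v = False.
Set r = True.
All clauses satisfied.

k = False; m = True; c = True; n = True; w = False; q = False; r = True; v = False; p = False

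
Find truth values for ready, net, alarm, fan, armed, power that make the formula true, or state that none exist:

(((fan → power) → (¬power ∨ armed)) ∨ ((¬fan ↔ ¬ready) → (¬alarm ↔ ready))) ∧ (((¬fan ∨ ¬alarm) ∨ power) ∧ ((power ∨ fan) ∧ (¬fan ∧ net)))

ready=T; net=T; alarm=F; fan=F; armed=T; power=T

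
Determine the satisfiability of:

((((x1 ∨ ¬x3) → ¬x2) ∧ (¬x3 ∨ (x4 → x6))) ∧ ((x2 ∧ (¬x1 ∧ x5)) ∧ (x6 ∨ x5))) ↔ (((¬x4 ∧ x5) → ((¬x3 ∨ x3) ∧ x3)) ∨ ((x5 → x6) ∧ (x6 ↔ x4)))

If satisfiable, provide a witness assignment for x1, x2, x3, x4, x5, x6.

x1 = False, x2 = True, x3 = False, x4 = False, x5 = True, x6 = False

  ((((x1 ∨ ¬x3) → ¬x2) ∧ (¬x3 ∨ (x4 → x6))) ∧ ((x2 ∧ (¬x1 ∧ x5)) ∧ (x6 ∨ x5))) ↔ (((¬x4 ∧ x5) → ((¬x3 ∨ x3) ∧ x3)) ∨ ((x5 → x6) ∧ (x6 ↔ x4))) = True
    (((x1 ∨ ¬x3) → ¬x2) ∧ (¬x3 ∨ (x4 → x6))) ∧ ((x2 ∧ (¬x1 ∧ x5)) ∧ (x6 ∨ x5)) = False
      ((x1 ∨ ¬x3) → ¬x2) ∧ (¬x3 ∨ (x4 → x6)) = False
        (x1 ∨ ¬x3) → ¬x2 = False
          x1 ∨ ¬x3 = True
            ¬x3 = True
          ¬x2 = False
        ¬x3 ∨ (x4 → x6) = True
          ¬x3 = True
          x4 → x6 = True
      (x2 ∧ (¬x1 ∧ x5)) ∧ (x6 ∨ x5) = True
        x2 ∧ (¬x1 ∧ x5) = True
          ¬x1 ∧ x5 = True
            ¬x1 = True
        x6 ∨ x5 = True
    ((¬x4 ∧ x5) → ((¬x3 ∨ x3) ∧ x3)) ∨ ((x5 → x6) ∧ (x6 ↔ x4)) = False
      (¬x4 ∧ x5) → ((¬x3 ∨ x3) ∧ x3) = False
        ¬x4 ∧ x5 = True
          ¬x4 = True
        (¬x3 ∨ x3) ∧ x3 = False
          ¬x3 ∨ x3 = True
            ¬x3 = True
      (x5 → x6) ∧ (x6 ↔ x4) = False
        x5 → x6 = False
        x6 ↔ x4 = True
The formula evaluates to True.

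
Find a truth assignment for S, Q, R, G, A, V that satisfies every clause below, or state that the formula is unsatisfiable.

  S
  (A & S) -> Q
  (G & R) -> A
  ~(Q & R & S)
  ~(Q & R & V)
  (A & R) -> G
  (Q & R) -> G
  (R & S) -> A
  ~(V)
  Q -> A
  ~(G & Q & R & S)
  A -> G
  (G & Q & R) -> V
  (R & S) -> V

Unit clause (S) forces S = True.
Unit clause (~V) forces V = False.
In (~R | ~S | V) only ~R is left, so R = False.
Set Q = False.
  then (~A | Q | ~S) forces A = False.
Set G = False.
All clauses satisfied.

S: True, Q: False, R: False, G: False, A: False, V: False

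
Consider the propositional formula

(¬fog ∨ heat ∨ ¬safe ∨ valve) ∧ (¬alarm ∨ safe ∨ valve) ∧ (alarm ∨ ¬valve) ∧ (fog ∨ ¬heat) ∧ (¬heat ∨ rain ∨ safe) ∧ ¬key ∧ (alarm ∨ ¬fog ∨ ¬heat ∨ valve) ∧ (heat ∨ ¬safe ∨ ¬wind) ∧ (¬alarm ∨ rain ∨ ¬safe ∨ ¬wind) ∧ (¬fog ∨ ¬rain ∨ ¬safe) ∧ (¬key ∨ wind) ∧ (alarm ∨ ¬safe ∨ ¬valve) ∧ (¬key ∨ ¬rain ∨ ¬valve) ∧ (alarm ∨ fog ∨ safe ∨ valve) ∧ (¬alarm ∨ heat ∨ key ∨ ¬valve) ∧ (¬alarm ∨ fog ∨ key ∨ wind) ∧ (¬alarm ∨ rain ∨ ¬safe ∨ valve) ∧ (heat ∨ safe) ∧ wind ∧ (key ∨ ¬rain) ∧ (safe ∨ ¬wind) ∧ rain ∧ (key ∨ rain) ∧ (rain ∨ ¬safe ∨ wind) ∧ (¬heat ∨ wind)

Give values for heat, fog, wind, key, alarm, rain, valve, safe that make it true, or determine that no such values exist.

Case rain = True:
  (¬key) forces key = False.
  Clause (key ∨ ¬rain) is falsified — contradiction.
Case rain = False:
  Clause (rain) is falsified — contradiction.
Both cases fail, so the formula is unsatisfiable.

No satisfying assignment exists.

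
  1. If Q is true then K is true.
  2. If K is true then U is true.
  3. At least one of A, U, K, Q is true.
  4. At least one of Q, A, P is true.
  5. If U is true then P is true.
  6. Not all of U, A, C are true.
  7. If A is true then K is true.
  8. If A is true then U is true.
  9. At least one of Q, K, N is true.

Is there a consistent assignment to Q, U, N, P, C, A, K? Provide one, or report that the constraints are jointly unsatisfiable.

Q = True, U = True, N = True, P = True, C = True, A = False, K = True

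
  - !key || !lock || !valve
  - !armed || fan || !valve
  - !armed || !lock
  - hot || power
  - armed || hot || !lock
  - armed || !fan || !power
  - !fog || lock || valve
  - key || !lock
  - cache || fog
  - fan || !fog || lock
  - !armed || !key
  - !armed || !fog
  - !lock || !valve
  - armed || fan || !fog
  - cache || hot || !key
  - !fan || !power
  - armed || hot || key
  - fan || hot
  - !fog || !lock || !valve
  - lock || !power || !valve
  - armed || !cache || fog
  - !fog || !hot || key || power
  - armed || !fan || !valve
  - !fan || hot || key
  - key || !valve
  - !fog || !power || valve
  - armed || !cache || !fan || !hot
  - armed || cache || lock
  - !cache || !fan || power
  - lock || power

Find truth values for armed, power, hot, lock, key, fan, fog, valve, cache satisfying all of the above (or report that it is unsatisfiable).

armed = False, power = False, hot = True, lock = True, key = True, fan = True, fog = True, valve = False, cache = False

Set armed = False.
Set power = False.
  then (hot || power) forces hot = True.
  then (lock || power) forces lock = True.
  then (key || !lock) forces key = True.
  then (!lock || !valve) forces valve = False.
Try fan = False:
  (armed || fan || !fog) forces fog = False.
  (cache || fog) forces cache = True.
  clause (armed || !cache || fog) is falsified — backtrack.
So fan = True.
  then (armed || !cache || !fan || !hot) forces cache = False.
  then (cache || fog) forces fog = True.
All clauses satisfied.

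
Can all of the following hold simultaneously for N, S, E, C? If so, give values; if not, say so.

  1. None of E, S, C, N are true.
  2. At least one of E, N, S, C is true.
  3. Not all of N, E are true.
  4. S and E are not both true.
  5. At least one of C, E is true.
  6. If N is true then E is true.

Case C = True:
  Constraint (1) is violated (C=T) — contradiction.
Case C = False:
  (1) forces E = False.
  Constraint (5) is violated (C=F, E=F) — contradiction.
Both cases fail — unsatisfiable.

Unsatisfiable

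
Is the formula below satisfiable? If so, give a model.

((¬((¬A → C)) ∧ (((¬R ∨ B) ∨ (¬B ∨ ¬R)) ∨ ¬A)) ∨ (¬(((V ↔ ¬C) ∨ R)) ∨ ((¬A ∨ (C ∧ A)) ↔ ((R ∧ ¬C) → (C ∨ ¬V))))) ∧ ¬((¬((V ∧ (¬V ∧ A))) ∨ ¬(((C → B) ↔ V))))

Unsatisfiable — no assignment works.

The conjunct ¬((¬((V ∧ (¬V ∧ A))) ∨ ¬(((C → B) ↔ V)))) is unsatisfiable on its own:
  V = True: this becomes ¬((True ∨ ¬((C → B)))) = False.
  V = False: this becomes ¬((True ∨ ¬(¬((C → B))))) = False.
So the whole conjunction is unsatisfiable.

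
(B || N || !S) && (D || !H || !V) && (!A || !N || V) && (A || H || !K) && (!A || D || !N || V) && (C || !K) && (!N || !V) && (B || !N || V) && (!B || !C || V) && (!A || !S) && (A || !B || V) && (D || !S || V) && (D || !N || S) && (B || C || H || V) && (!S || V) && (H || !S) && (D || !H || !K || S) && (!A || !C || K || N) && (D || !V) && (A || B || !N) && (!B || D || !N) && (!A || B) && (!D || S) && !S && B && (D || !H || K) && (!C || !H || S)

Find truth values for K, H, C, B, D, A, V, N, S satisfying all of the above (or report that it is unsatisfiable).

K: False; H: False; C: False; B: True; D: False; A: True; V: False; N: False; S: False

Unit clause (!S) forces S = False.
Unit clause (B) forces B = True.
In (!D || S) only !D is left, so D = False.
In (D || !N || S) only !N is left, so N = False.
In (D || !V) only !V is left, so V = False.
In (!B || !C || V) only !C is left, so C = False.
In (A || !B || V) only A is left, so A = True.
In (C || !K) only !K is left, so K = False.
In (D || !H || K) only !H is left, so H = False.
All clauses satisfied.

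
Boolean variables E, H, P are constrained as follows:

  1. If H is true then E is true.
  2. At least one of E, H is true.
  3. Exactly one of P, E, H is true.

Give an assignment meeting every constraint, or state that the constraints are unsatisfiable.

E: True, H: False, P: False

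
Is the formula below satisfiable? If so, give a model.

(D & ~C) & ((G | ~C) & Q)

D: True, G: False, C: False, Q: True

  D & ~C = True
    ~C = True
  (G | ~C) & Q = True
    G | ~C = True
      ~C = True
Both conjuncts True, so the formula holds.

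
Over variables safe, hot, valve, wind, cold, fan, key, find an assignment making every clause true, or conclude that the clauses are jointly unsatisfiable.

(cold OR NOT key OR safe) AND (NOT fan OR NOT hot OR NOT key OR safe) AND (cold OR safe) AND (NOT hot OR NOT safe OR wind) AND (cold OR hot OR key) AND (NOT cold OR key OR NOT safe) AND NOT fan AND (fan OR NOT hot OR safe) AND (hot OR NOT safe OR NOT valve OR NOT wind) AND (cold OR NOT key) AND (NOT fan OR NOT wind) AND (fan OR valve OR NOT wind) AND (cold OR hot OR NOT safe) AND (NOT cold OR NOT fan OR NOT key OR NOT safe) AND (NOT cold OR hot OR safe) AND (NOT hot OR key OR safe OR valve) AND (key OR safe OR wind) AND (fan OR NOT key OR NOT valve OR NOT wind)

safe = True, hot = False, valve = True, wind = False, cold = True, fan = False, key = True

Unit clause (NOT fan) forces fan = False.
Try safe = False:
  (cold OR safe) forces cold = True.
  (fan OR NOT hot OR safe) forces hot = False.
  clause (NOT cold OR hot OR safe) is falsified — backtrack.
So safe = True.
Set hot = False.
  then (cold OR hot OR NOT safe) forces cold = True.
  then (NOT cold OR key OR NOT safe) forces key = True.
Set valve = True.
  then (hot OR NOT safe OR NOT valve OR NOT wind) forces wind = False.
All clauses satisfied.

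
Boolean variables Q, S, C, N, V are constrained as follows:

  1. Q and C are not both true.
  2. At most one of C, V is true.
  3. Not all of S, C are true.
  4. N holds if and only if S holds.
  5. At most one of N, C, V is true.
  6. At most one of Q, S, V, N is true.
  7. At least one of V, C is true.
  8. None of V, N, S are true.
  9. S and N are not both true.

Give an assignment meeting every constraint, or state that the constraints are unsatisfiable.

Q: False, S: False, C: True, N: False, V: False

  (1) Q=F, C=T — not both ✓
  (2) {C, V}: 1 true — at most one ✓
  (3) {S, C}: 1/2 true — not all ✓
  (4) N=F, S=F — same ✓
  (5) {N, C, V}: 1 true — at most one ✓
  (6) {Q, S, V, N}: 0 true — at most one ✓
  (7) {V, C}: 1 true — at least one ✓
  (8) {V, N, S}: 0 true — none ✓
  (9) S=F, N=F — not both ✓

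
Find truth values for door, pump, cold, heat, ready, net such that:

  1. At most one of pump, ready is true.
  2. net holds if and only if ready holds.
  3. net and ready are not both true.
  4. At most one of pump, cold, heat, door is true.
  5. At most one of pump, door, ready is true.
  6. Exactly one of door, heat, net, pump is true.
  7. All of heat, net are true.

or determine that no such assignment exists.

UNSATISFIABLE

Case net = True:
  (2) with net=T forces ready = True.
  Constraint (3) is violated (net=T, ready=T) — contradiction.
Case net = False:
  Constraint (7) is violated (net=F) — contradiction.
Both cases fail — unsatisfiable.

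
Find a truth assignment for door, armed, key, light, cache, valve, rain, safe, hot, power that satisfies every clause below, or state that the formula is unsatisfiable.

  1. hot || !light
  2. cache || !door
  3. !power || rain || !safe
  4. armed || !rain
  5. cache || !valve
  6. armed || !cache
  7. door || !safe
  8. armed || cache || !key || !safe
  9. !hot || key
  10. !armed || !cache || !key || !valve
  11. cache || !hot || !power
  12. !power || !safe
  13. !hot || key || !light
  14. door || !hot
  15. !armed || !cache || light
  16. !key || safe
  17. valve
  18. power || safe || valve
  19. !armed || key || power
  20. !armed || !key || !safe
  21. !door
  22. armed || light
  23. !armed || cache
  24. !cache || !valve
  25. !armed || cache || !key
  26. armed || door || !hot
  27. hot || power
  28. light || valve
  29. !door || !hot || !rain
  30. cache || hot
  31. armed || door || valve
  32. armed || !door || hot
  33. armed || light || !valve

No satisfying assignment exists.

Case valve = True:
  (cache || !valve) forces cache = True.
  Clause (!cache || !valve) is falsified — contradiction.
Case valve = False:
  Clause (valve) is falsified — contradiction.
Both cases fail, so the formula is unsatisfiable.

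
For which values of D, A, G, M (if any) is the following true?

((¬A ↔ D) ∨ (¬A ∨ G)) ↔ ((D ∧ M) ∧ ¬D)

D: True; A: True; G: False; M: True

  ((¬A ↔ D) ∨ (¬A ∨ G)) ↔ ((D ∧ M) ∧ ¬D) = True
    (¬A ↔ D) ∨ (¬A ∨ G) = False
      ¬A ↔ D = False
        ¬A = False
      ¬A ∨ G = False
        ¬A = False
    (D ∧ M) ∧ ¬D = False
      D ∧ M = True
      ¬D = False
The formula evaluates to True.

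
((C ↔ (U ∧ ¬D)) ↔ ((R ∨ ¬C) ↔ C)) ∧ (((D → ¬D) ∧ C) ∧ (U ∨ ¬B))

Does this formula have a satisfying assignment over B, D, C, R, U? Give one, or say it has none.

B=F, D=F, C=T, R=F, U=F

  (C ↔ (U ∧ ¬D)) ↔ ((R ∨ ¬C) ↔ C) = True
    C ↔ (U ∧ ¬D) = False
      U ∧ ¬D = False
        ¬D = True
    (R ∨ ¬C) ↔ C = False
      R ∨ ¬C = False
        ¬C = False
  ((D → ¬D) ∧ C) ∧ (U ∨ ¬B) = True
    (D → ¬D) ∧ C = True
      D → ¬D = True
        ¬D = True
    U ∨ ¬B = True
      ¬B = True
Both conjuncts True, so the formula holds.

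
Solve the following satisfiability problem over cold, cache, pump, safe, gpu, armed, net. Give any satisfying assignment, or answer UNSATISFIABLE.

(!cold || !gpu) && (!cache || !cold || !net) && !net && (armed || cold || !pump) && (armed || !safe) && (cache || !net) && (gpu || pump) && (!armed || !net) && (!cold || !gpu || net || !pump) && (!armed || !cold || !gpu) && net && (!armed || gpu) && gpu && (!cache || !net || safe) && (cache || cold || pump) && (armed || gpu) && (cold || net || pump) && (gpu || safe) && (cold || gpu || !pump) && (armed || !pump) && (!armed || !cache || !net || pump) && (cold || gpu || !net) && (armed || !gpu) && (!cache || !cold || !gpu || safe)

Unsatisfiable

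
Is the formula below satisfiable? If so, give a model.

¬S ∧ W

W=T; S=F

  ¬S = True
Both conjuncts True, so the formula holds.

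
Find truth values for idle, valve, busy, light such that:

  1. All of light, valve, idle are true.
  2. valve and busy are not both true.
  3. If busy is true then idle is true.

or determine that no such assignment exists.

idle = True, valve = True, busy = False, light = True

  (1) {light, valve, idle}: all 3 true ✓
  (2) valve=T, busy=F — not both ✓
  (3) busy=F ⇒ idle: vacuous ✓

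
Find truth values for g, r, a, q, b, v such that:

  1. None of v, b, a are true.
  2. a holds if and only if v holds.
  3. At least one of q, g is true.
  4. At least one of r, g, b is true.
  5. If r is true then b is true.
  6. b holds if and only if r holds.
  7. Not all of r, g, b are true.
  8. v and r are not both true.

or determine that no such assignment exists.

g: True; r: False; a: False; q: True; b: False; v: False

  (1) {v, b, a}: 0 true — none ✓
  (2) a=F, v=F — same ✓
  (3) {q, g}: 2 true — at least one ✓
  (4) {r, g, b}: 1 true — at least one ✓
  (5) r=F ⇒ b: vacuous ✓
  (6) b=F, r=F — same ✓
  (7) {r, g, b}: 1/3 true — not all ✓
  (8) v=F, r=F — not both ✓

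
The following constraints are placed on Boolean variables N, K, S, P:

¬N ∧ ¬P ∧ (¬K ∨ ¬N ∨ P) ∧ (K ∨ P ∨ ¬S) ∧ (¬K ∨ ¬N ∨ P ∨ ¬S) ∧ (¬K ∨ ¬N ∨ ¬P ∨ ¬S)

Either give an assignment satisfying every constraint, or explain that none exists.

Unit clause (¬N) forces N = False.
Unit clause (¬P) forces P = False.
Set K = True.
Set S = True.
All clauses satisfied.

N=F, K=T, S=T, P=F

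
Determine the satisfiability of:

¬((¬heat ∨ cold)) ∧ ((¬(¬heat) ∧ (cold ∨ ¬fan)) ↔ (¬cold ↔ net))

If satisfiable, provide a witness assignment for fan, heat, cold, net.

fan: True, heat: True, cold: False, net: False

  ¬((¬heat ∨ cold)) = True
    ¬heat ∨ cold = False
      ¬heat = False
  (¬(¬heat) ∧ (cold ∨ ¬fan)) ↔ (¬cold ↔ net) = True
    ¬(¬heat) ∧ (cold ∨ ¬fan) = False
      ¬(¬heat) = True
        ¬heat = False
      cold ∨ ¬fan = False
        ¬fan = False
    ¬cold ↔ net = False
      ¬cold = True
Both conjuncts True, so the formula holds.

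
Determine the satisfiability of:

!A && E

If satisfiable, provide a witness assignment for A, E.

A = False, E = True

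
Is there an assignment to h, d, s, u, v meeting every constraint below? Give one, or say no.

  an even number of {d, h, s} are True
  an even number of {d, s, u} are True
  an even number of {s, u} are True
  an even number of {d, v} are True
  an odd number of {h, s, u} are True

h=T, d=F, s=T, u=T, v=F

{d, h, s}: 2 true → even ✓
{d, s, u}: 2 true → even ✓
{s, u}: 2 true → even ✓
{d, v}: 0 true → even ✓
{h, s, u}: 3 true → odd ✓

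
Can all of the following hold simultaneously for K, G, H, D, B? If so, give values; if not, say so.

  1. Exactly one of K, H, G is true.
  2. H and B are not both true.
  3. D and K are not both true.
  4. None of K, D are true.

K: False, G: True, H: False, D: False, B: True

  (1) {K, H, G}: 1 true — exactly one ✓
  (2) H=F, B=T — not both ✓
  (3) D=F, K=F — not both ✓
  (4) {K, D}: 0 true — none ✓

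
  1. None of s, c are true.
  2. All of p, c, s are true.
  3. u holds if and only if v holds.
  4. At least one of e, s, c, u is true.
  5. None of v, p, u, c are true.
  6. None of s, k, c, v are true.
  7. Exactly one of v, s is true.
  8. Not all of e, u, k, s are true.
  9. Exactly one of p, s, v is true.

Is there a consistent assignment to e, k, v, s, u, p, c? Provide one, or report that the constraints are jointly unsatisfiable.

Unsatisfiable — no assignment works.

Case s = True:
  Constraint (1) is violated (s=T) — contradiction.
Case s = False:
  Constraint (2) is violated (s=F) — contradiction.
Both cases fail — unsatisfiable.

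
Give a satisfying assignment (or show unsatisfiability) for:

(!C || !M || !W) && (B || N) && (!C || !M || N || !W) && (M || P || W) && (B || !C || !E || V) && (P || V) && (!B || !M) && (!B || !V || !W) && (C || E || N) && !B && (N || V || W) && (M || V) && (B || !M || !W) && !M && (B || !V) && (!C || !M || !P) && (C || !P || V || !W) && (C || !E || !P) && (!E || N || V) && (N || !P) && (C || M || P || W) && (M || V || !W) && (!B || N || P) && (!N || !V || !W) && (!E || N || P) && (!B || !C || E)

Unsatisfiable — no assignment works.

Case B = True:
  Clause (!B) is falsified — contradiction.
Case B = False:
  (B || N) forces N = True.
  (!M) forces M = False.
  (M || V) forces V = True.
  Clause (B || !V) is falsified — contradiction.
Both cases fail, so the formula is unsatisfiable.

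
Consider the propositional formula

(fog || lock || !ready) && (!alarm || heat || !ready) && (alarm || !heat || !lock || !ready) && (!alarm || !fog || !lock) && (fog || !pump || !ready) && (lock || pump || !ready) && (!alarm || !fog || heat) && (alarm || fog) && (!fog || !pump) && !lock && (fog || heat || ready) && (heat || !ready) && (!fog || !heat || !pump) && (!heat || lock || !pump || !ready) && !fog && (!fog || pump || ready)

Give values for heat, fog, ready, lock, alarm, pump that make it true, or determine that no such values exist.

Unit clause (!lock) forces lock = False.
Unit clause (!fog) forces fog = False.
In (fog || lock || !ready) only !ready is left, so ready = False.
In (alarm || fog) only alarm is left, so alarm = True.
In (fog || heat || ready) only heat is left, so heat = True.
Set pump = True.
All clauses satisfied.

heat: True, fog: False, ready: False, lock: False, alarm: True, pump: True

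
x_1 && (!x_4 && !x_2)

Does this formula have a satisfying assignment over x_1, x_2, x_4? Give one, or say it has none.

x_1=T, x_2=F, x_4=F

  !x_4 && !x_2 = True
    !x_4 = True
    !x_2 = True
Both conjuncts True, so the formula holds.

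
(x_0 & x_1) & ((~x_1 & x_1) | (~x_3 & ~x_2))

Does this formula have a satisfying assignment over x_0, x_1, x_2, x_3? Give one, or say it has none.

x_0=T; x_1=T; x_2=F; x_3=F

  x_0 & x_1 = True
  (~x_1 & x_1) | (~x_3 & ~x_2) = True
    ~x_1 & x_1 = False
      ~x_1 = False
    ~x_3 & ~x_2 = True
      ~x_3 = True
      ~x_2 = True
Both conjuncts True, so the formula holds.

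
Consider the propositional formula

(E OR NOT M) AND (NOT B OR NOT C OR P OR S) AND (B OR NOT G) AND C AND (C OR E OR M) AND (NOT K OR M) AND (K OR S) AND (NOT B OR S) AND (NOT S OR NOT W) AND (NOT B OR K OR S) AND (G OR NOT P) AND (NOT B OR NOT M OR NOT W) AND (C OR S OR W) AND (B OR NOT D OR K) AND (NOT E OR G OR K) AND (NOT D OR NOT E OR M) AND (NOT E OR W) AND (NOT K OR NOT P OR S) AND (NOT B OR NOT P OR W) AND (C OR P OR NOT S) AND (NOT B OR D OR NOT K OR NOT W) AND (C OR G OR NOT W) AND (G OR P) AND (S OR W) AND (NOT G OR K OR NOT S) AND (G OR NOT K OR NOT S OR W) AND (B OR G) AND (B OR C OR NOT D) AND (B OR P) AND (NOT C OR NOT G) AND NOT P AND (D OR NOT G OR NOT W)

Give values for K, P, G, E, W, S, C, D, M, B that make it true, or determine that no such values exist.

Unsatisfiable — no assignment works.

Case P = True:
  Clause (NOT P) is falsified — contradiction.
Case P = False:
  (C) forces C = True.
  (G OR P) forces G = True.
  Clause (NOT C OR NOT G) is falsified — contradiction.
Both cases fail, so the formula is unsatisfiable.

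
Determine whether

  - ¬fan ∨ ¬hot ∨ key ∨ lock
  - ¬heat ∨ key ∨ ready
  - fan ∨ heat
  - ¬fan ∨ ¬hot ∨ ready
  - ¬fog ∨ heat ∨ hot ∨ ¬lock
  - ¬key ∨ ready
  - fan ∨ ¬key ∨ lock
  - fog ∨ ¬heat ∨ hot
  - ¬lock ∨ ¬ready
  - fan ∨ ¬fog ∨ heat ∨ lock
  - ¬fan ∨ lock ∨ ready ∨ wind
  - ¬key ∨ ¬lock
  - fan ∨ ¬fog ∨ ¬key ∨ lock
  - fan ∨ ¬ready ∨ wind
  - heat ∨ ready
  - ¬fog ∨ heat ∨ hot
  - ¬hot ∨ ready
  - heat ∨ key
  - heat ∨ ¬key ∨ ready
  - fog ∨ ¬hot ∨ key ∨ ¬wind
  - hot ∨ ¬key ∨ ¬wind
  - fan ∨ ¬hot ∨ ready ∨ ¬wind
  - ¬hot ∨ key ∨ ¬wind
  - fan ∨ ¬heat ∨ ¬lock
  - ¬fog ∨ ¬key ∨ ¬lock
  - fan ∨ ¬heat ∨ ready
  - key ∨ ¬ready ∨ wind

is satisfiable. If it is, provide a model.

Set key = True.
  then (¬key ∨ ready) forces ready = True.
  then (¬lock ∨ ¬ready) forces lock = False.
  then (fan ∨ ¬key ∨ lock) forces fan = True.
Set heat = True.
Set hot = True.
Set fog = True.
Set wind = False.
All clauses satisfied.

key=T, lock=F, heat=T, ready=T, fan=T, hot=T, fog=T, wind=F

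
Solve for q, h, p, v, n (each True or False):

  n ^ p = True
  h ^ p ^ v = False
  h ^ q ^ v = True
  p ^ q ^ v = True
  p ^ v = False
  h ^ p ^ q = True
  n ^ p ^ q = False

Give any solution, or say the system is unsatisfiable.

q = True, h = False, p = False, v = False, n = True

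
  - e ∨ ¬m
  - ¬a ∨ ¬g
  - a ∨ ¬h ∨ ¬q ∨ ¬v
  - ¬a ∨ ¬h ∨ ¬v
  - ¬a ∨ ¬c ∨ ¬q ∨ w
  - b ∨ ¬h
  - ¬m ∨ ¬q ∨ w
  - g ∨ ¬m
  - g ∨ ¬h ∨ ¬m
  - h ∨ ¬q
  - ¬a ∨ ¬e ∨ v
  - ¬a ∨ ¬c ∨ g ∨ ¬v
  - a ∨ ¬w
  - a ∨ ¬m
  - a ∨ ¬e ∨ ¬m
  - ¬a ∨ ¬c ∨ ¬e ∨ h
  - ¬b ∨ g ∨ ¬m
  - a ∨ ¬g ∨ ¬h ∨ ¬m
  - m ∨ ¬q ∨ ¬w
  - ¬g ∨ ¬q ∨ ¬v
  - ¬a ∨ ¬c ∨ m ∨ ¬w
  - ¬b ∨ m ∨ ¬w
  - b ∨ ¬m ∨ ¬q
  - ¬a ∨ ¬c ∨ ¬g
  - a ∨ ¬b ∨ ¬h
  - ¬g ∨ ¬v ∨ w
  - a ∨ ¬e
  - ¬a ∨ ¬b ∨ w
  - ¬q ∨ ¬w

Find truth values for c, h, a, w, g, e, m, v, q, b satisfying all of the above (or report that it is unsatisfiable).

Set c = True.
Set h = False.
  then (h ∨ ¬q) forces q = False.
Set a = False.
  then (a ∨ ¬w) forces w = False.
  then (a ∨ ¬m) forces m = False.
  then (a ∨ ¬e) forces e = False.
Set g = True.
  then (¬g ∨ ¬v ∨ w) forces v = False.
Set b = False.
All clauses satisfied.

c = True, h = False, a = False, w = False, g = True, e = False, m = False, v = False, q = False, b = False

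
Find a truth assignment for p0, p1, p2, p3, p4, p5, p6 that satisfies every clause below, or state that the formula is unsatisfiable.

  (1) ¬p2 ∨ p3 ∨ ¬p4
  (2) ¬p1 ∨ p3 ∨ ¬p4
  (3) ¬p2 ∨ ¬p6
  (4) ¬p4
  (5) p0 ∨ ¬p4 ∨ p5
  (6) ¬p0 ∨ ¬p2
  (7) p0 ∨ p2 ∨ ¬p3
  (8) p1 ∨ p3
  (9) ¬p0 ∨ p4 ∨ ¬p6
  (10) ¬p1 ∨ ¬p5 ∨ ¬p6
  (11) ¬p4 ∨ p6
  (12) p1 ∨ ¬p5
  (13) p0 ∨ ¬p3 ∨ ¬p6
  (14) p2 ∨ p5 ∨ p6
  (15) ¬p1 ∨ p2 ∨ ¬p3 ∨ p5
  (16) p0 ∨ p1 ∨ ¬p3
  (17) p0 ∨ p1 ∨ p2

Unit clause (¬p4) forces p4 = False.
Set p0 = True.
  then (¬p0 ∨ ¬p2) forces p2 = False.
  then (¬p0 ∨ p4 ∨ ¬p6) forces p6 = False.
  then (p2 ∨ p5 ∨ p6) forces p5 = True.
  then (p1 ∨ ¬p5) forces p1 = True.
Set p3 = True.
All clauses satisfied.

p0=T, p1=T, p2=F, p3=T, p4=F, p5=T, p6=F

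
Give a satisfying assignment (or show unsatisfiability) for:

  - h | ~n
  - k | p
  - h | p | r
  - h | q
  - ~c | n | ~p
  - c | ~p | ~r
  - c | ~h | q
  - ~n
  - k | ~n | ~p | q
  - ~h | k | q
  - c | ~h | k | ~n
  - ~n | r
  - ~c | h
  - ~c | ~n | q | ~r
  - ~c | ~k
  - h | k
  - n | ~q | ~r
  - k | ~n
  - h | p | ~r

Unit clause (~n) forces n = False.
Set p = True.
  then (~c | n | ~p) forces c = False.
  then (c | ~p | ~r) forces r = False.
Set k = False.
  then (h | k) forces h = True.
  then (c | ~h | q) forces q = True.
All clauses satisfied.

p: True, r: False, k: False, h: True, q: True, n: False, c: False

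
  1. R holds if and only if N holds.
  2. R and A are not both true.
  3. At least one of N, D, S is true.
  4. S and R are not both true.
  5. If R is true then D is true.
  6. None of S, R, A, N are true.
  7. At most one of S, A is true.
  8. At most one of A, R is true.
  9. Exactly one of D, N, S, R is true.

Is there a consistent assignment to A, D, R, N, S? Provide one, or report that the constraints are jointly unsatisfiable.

A=F, D=T, R=F, N=F, S=F

  (1) R=F, N=F — same ✓
  (2) R=F, A=F — not both ✓
  (3) {N, D, S}: 1 true — at least one ✓
  (4) S=F, R=F — not both ✓
  (5) R=F ⇒ D: vacuous ✓
  (6) {S, R, A, N}: 0 true — none ✓
  (7) {S, A}: 0 true — at most one ✓
  (8) {A, R}: 0 true — at most one ✓
  (9) {D, N, S, R}: 1 true — exactly one ✓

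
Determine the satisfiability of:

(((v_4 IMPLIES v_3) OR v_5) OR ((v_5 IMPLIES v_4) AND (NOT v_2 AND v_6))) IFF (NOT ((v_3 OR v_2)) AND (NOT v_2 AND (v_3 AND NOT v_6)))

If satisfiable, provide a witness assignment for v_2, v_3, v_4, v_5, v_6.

v_2: False; v_3: False; v_4: True; v_5: False; v_6: False

  (((v_4 IMPLIES v_3) OR v_5) OR ((v_5 IMPLIES v_4) AND (NOT v_2 AND v_6))) IFF (NOT ((v_3 OR v_2)) AND (NOT v_2 AND (v_3 AND NOT v_6))) = True
    ((v_4 IMPLIES v_3) OR v_5) OR ((v_5 IMPLIES v_4) AND (NOT v_2 AND v_6)) = False
      (v_4 IMPLIES v_3) OR v_5 = False
        v_4 IMPLIES v_3 = False
      (v_5 IMPLIES v_4) AND (NOT v_2 AND v_6) = False
        v_5 IMPLIES v_4 = True
        NOT v_2 AND v_6 = False
          NOT v_2 = True
    NOT ((v_3 OR v_2)) AND (NOT v_2 AND (v_3 AND NOT v_6)) = False
      NOT ((v_3 OR v_2)) = True
        v_3 OR v_2 = False
      NOT v_2 AND (v_3 AND NOT v_6) = False
        NOT v_2 = True
        v_3 AND NOT v_6 = False
          NOT v_6 = True
The formula evaluates to True.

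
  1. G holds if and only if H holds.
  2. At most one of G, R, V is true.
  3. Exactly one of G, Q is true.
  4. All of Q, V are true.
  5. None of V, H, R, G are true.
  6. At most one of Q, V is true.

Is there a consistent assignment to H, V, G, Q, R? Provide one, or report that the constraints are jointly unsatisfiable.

No satisfying assignment exists.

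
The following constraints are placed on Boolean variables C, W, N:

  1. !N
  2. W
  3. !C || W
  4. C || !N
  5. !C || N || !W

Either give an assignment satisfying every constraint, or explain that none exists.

Unit clause (!N) forces N = False.
Unit clause (W) forces W = True.
In (!C || N || !W) only !C is left, so C = False.
Check each clause:
  (!N): !N holds.
  (W): W holds.
  (!C || W): !C holds.
  (C || !N): !N holds.
  (!C || N || !W): !C holds.
All clauses satisfied.

C = False, W = True, N = False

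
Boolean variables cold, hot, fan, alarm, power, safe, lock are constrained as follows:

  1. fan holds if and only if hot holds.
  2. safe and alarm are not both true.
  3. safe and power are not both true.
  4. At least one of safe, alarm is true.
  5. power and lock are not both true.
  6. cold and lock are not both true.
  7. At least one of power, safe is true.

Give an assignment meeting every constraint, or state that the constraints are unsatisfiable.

cold: False; hot: False; fan: False; alarm: True; power: True; safe: False; lock: False

  (1) fan=F, hot=F — same ✓
  (2) safe=F, alarm=T — not both ✓
  (3) safe=F, power=T — not both ✓
  (4) {safe, alarm}: 1 true — at least one ✓
  (5) power=T, lock=F — not both ✓
  (6) cold=F, lock=F — not both ✓
  (7) {power, safe}: 1 true — at least one ✓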